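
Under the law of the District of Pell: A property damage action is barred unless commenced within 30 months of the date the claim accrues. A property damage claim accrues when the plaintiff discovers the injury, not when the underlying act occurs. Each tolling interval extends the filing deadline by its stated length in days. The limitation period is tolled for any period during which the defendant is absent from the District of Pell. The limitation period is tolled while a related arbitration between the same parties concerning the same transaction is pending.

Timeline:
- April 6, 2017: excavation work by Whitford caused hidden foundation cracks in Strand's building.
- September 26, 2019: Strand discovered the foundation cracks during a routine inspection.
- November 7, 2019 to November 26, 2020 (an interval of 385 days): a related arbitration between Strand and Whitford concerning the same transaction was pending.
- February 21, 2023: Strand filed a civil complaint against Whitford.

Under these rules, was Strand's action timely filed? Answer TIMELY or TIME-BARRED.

Under the discovery rule, the claim accrued on September 26, 2019, when Strand discovered the injury — not on the April 6, 2017 date of the underlying act.
Adding the 30 months base period to September 26, 2019 gives a deadline of March 26, 2022, before any tolling.
The pending related arbitration from November 7, 2019 to November 26, 2020 tolled the period for 385 days, extending the deadline to April 15, 2023.
Filing on February 21, 2023 beat the April 15, 2023 deadline — the action is timely.

TIMELY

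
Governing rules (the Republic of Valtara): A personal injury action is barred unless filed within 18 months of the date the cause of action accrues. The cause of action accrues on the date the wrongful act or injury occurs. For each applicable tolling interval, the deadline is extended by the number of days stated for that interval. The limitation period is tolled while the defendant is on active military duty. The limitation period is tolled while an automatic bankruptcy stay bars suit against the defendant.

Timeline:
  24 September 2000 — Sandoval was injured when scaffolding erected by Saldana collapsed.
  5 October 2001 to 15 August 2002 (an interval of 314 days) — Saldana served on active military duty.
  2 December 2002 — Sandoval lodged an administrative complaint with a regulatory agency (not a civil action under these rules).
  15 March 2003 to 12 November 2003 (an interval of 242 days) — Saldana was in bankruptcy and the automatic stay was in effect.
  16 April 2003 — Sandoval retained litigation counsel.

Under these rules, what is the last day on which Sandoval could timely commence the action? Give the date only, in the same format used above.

The claim accrued on 24 September 2000, when the wrongful act occurred.
Adding the 18 months base period to 24 September 2000 gives a deadline of 24 March 2002, before any tolling.
The period was tolled for 314 days by the defendant's active military service (5 October 2001 to 15 August 2002), pushing the deadline to 1 February 2003.
By the time the automatic bankruptcy stay began on 15 March 2003, the limitation period had already expired on 1 February 2003; that interval cannot revive it.
Nothing else in the chronology tolls or restarts the period.

1 February 2003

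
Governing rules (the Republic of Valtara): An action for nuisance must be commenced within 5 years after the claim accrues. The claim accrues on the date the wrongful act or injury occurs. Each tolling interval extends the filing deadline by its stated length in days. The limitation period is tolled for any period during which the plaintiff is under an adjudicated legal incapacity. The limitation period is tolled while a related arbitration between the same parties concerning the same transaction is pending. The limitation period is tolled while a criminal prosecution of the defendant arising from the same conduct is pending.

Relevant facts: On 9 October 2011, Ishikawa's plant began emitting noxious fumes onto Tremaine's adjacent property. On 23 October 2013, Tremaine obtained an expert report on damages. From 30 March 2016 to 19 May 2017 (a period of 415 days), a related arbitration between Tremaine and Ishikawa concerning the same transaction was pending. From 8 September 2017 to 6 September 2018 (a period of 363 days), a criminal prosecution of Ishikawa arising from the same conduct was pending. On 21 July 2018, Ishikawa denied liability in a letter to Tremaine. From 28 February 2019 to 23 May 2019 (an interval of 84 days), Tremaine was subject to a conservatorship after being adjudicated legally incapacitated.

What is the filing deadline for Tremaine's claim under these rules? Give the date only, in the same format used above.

The claim accrued on 9 October 2011, when the wrongful act occurred.
The untolled deadline — 5 years after 9 October 2011 — is 9 October 2016.
The pending related arbitration from 30 March 2016 to 19 May 2017 tolled the period for 415 days, extending the deadline to 28 November 2017.
Because the pending criminal prosecution ran from 8 September 2017 to 6 September 2018, the deadline is extended by 363 days to 26 November 2018.
The plaintiff's legal incapacity from 28 February 2019 to 23 May 2019 began after the period had already run on 26 November 2018, so it has no tolling effect.
None of the other events listed affects the running of the period under the stated rules.

26 November 2018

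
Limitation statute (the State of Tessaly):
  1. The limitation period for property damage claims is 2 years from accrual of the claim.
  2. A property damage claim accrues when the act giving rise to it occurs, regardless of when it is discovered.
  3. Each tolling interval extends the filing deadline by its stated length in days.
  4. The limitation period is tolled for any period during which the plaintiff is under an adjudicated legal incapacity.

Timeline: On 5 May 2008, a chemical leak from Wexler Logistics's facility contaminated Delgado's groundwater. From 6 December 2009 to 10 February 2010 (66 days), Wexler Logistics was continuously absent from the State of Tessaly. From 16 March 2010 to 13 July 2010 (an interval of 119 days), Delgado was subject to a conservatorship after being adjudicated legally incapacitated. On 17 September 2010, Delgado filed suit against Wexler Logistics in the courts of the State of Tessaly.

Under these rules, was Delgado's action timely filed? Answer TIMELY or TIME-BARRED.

The limitation period began to run on 5 May 2008.
2 years from 5 May 2008 is 5 May 2010.
The plaintiff's legal incapacity from 16 March 2010 to 13 July 2010 tolled the period for 119 days, extending the deadline to 1 September 2010.
No stated provision tolls the period for the defendant's absence, so the interval from 6 December 2009 to 10 February 2010 has no effect on the deadline.
Filing on 17 September 2010 missed the 1 September 2010 deadline — the action is time-barred.

TIME-BARRED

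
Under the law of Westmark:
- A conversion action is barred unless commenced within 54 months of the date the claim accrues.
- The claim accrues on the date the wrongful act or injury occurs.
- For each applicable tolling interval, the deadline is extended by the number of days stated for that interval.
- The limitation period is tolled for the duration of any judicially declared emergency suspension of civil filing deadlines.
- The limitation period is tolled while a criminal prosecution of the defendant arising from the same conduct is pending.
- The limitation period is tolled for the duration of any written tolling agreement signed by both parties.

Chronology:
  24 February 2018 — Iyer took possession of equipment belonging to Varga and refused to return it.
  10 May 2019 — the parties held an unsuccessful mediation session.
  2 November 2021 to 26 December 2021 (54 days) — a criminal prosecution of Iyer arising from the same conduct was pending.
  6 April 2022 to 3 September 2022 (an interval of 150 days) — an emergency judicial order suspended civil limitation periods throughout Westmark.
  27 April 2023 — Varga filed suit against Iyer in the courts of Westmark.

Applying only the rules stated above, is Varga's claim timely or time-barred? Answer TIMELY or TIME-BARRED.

The claim accrued on 24 February 2018, when the wrongful act occurred.
The untolled deadline — 54 months after 24 February 2018 — is 24 August 2022.
The pending criminal prosecution from 2 November 2021 to 26 December 2021 tolled the period for 54 days, extending the deadline to 17 October 2022.
The period was tolled for 150 days by the emergency suspension of filing deadlines (6 April 2022 to 3 September 2022), pushing the deadline to 16 March 2023.
The other events in the timeline have no effect on the limitation period under the stated rules.
The 27 April 2023 filing falls after the 16 March 2023 deadline; the claim is time-barred.

TIME-BARRED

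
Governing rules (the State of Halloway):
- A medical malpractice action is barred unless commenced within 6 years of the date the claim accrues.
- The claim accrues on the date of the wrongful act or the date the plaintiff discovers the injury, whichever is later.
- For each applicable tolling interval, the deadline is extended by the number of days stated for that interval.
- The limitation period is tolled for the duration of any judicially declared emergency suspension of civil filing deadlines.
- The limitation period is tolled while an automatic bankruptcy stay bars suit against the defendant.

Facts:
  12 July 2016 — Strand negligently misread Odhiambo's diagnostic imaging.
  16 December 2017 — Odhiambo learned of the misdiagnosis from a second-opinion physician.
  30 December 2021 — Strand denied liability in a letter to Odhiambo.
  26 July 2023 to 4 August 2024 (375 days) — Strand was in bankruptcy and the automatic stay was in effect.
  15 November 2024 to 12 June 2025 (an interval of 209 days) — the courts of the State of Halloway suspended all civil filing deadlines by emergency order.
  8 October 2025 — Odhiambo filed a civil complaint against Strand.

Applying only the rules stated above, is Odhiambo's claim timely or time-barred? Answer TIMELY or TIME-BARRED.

The claim accrued on 16 December 2017 — the later of the 12 July 2016 act and the 16 December 2017 discovery.
The untolled deadline — 6 years after 16 December 2017 — is 16 December 2023.
Because the automatic bankruptcy stay ran from 26 July 2023 to 4 August 2024, the deadline is extended by 375 days to 25 December 2024.
The emergency suspension of filing deadlines from 15 November 2024 to 12 June 2025 tolled the period for 209 days, extending the deadline to 22 July 2025.
The other events in the timeline have no effect on the limitation period under the stated rules.
Odhiambo filed on 8 October 2025, after the 22 July 2025 deadline, so the action is time-barred.

TIME-BARRED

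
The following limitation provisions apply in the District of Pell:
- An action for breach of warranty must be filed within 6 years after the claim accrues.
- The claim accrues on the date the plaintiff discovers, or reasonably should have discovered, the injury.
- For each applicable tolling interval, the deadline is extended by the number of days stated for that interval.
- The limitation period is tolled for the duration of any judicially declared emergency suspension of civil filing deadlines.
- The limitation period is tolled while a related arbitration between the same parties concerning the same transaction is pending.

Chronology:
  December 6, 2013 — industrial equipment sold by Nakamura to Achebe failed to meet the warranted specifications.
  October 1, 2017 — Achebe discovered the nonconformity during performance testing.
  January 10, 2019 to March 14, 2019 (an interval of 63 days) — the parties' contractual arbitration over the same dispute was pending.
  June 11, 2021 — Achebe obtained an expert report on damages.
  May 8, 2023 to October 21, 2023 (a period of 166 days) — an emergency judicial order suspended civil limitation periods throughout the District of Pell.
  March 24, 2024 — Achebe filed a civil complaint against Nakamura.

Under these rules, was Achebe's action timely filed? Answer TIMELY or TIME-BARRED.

TIMELY

Accrual is tied to discovery, so the period began on October 1, 2017 rather than on December 6, 2013 when the act occurred.
The untolled deadline — 6 years after October 1, 2017 — is October 1, 2023.
The period was tolled for 63 days by the pending related arbitration (January 10, 2019 to March 14, 2019), pushing the deadline to December 3, 2023.
The emergency suspension of filing deadlines from May 8, 2023 to October 21, 2023 tolled the period for 166 days, extending the deadline to May 17, 2024.
Nothing else in the chronology tolls or restarts the period.
Achebe filed on March 24, 2024, before the May 17, 2024 deadline, so the action is timely.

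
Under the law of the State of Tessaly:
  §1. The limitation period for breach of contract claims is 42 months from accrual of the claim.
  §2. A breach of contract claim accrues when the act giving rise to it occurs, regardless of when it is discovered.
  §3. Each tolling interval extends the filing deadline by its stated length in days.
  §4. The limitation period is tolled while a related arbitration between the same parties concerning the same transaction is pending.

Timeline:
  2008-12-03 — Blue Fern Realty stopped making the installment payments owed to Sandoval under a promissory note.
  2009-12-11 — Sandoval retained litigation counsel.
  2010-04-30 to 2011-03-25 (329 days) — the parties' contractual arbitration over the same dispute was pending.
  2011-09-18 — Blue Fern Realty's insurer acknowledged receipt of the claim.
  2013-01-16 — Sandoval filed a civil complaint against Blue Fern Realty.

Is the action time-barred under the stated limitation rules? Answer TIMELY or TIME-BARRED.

The claim accrued on 2008-12-03, the date of the act.
Adding the 42 months base period to 2008-12-03 gives a deadline of 2012-06-03, before any tolling.
The pending related arbitration from 2010-04-30 to 2011-03-25 tolled the period for 329 days, extending the deadline to 2013-04-28.
Nothing else in the chronology tolls or restarts the period.
The 2013-01-16 filing precedes the 2013-04-28 deadline; the claim is timely.

TIMELY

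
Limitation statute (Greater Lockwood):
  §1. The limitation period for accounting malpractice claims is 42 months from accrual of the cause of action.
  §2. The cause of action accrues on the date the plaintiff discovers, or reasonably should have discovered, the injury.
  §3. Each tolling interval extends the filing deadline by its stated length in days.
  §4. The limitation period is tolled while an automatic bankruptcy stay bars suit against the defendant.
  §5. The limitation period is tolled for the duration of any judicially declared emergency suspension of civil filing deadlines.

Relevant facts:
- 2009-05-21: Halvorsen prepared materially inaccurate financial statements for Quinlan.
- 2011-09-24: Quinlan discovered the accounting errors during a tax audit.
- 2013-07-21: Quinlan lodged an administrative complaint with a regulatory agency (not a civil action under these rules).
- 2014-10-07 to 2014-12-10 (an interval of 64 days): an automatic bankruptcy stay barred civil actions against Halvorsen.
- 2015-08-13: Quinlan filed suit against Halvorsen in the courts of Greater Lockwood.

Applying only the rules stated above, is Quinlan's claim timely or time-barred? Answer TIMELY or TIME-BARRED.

TIME-BARRED

Under the discovery rule, the claim accrued on 2011-09-24, when Quinlan discovered the injury — not on the 2009-05-21 date of the underlying act.
The untolled deadline — 42 months after 2011-09-24 — is 2015-03-24.
Because the automatic bankruptcy stay ran from 2014-10-07 to 2014-12-10, the deadline is extended by 64 days to 2015-05-27.
None of the other events listed affects the running of the period under the stated rules.
Filing on 2015-08-13 missed the 2015-05-27 deadline — the action is time-barred.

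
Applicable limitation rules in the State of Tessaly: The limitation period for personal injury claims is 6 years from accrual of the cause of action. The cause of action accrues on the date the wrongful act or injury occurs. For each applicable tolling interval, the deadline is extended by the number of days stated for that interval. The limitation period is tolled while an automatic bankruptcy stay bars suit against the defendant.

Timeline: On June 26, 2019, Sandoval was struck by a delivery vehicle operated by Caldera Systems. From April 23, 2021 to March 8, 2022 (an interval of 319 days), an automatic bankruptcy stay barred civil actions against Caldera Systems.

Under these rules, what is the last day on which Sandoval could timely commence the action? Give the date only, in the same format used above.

May 11, 2026

The limitation period began to run on June 26, 2019.
The untolled deadline — 6 years after June 26, 2019 — is June 26, 2025.
The automatic bankruptcy stay from April 23, 2021 to March 8, 2022 tolled the period for 319 days, extending the deadline to May 11, 2026.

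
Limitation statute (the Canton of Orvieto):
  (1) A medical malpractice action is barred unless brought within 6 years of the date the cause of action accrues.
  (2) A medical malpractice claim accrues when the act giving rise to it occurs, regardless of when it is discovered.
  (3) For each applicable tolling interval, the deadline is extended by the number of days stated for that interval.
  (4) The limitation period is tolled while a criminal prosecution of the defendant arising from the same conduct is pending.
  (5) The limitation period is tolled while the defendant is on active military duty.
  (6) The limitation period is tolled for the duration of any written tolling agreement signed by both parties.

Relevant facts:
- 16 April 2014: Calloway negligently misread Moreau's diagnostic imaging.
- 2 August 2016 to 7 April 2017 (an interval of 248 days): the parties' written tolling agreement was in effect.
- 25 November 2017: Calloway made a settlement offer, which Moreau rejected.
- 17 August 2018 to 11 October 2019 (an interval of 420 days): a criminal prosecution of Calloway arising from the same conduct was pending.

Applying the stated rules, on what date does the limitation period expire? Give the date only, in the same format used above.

The cause of action accrued on 16 April 2014, the date of the act.
Adding the 6 years base period to 16 April 2014 gives a deadline of 16 April 2020, before any tolling.
Because the written tolling agreement ran from 2 August 2016 to 7 April 2017, the deadline is extended by 248 days to 20 December 2020.
Because the pending criminal prosecution ran from 17 August 2018 to 11 October 2019, the deadline is extended by 420 days to 13 February 2022.
Nothing else in the chronology tolls or restarts the period.

13 February 2022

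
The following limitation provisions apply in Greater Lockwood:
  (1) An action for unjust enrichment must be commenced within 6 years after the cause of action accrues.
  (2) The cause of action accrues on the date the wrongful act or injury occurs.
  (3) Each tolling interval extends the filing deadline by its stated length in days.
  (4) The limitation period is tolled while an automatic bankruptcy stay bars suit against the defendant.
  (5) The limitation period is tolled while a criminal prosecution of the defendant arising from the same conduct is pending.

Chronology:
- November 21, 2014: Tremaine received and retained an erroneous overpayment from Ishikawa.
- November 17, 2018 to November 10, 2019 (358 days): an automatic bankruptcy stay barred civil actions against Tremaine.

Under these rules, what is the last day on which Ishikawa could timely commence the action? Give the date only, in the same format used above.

The limitation period began to run on November 21, 2014.
Adding the 6 years base period to November 21, 2014 gives a deadline of November 21, 2020, before any tolling.
The automatic bankruptcy stay from November 17, 2018 to November 10, 2019 tolled the period for 358 days, extending the deadline to November 14, 2021.

November 14, 2021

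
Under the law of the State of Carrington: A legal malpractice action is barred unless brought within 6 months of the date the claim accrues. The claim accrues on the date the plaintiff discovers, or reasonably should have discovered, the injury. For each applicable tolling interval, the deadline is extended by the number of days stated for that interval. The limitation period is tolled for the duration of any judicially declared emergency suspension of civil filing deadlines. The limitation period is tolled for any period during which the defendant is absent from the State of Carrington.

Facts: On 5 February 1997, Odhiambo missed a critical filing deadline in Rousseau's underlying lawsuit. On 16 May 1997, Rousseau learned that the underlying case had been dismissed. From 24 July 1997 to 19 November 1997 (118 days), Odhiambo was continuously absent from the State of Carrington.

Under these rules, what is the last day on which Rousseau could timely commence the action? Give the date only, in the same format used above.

14 March 1998

Under the discovery rule, the claim accrued on 16 May 1997, when Rousseau discovered the injury — not on the 5 February 1997 date of the underlying act.
6 months from 16 May 1997 is 16 November 1997.
The defendant's absence from the jurisdiction from 24 July 1997 to 19 November 1997 tolled the period for 118 days, extending the deadline to 14 March 1998.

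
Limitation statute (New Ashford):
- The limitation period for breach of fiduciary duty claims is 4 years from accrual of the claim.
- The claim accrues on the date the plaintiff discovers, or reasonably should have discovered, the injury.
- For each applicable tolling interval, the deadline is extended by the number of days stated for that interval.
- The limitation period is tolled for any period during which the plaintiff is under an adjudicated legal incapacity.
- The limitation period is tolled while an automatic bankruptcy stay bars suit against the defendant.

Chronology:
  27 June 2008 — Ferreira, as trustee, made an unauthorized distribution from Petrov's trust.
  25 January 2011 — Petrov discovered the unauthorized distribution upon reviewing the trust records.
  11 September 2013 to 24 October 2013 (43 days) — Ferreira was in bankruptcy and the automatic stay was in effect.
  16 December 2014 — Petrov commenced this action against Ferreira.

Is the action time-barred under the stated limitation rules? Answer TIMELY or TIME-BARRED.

TIMELY

Accrual is tied to discovery, so the period began on 25 January 2011 rather than on 27 June 2008 when the act occurred.
Adding the 4 years base period to 25 January 2011 gives a deadline of 25 January 2015, before any tolling.
The period was tolled for 43 days by the automatic bankruptcy stay (11 September 2013 to 24 October 2013), pushing the deadline to 9 March 2015.
Filing on 16 December 2014 beat the 9 March 2015 deadline — the action is timely.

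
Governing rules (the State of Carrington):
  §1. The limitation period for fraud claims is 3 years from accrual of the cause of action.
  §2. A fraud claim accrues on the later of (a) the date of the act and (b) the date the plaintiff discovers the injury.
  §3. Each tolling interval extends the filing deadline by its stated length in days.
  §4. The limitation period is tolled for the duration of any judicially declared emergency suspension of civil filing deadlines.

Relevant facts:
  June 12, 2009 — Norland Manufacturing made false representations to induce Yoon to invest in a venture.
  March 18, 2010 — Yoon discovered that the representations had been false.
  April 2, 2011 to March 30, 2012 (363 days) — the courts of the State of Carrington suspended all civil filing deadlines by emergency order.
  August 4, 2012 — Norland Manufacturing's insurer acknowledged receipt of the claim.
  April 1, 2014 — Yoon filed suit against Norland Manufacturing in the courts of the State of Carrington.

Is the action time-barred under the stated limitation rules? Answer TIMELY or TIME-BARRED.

TIME-BARRED

Taking the later of the act (June 12, 2009) and discovery (March 18, 2010), the claim accrued on March 18, 2010.
Adding the 3 years base period to March 18, 2010 gives a deadline of March 18, 2013, before any tolling.
Because the emergency suspension of filing deadlines ran from April 2, 2011 to March 30, 2012, the deadline is extended by 363 days to March 16, 2014.
Nothing else in the chronology tolls or restarts the period.
Yoon filed on April 1, 2014, after the March 16, 2014 deadline, so the action is time-barred.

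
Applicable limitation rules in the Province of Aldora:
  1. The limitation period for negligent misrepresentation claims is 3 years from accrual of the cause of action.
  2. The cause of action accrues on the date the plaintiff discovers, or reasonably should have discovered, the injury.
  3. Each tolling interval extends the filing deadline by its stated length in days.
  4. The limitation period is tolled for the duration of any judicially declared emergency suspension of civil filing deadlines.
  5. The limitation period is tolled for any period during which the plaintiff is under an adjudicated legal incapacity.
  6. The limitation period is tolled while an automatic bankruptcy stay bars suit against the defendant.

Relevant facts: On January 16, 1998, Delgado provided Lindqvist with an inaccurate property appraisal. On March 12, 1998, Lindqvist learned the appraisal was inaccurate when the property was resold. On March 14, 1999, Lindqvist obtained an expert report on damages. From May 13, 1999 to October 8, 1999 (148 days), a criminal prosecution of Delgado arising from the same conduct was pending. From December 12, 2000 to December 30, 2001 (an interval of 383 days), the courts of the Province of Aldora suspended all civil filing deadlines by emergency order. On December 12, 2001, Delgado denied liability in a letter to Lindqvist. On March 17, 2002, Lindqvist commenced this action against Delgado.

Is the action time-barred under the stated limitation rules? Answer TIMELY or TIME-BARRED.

Under the discovery rule, the claim accrued on March 12, 1998, when Lindqvist discovered the injury — not on the January 16, 1998 date of the underlying act.
3 years from March 12, 1998 is March 12, 2001.
The emergency suspension of filing deadlines from December 12, 2000 to December 30, 2001 tolled the period for 383 days, extending the deadline to March 30, 2002.
Although a criminal prosecution ran from May 13, 1999 to October 8, 1999, the stated rules do not make that a tolling event, so it is disregarded.
The other events in the timeline have no effect on the limitation period under the stated rules.
Filing on March 17, 2002 beat the March 30, 2002 deadline — the action is timely.

TIMELY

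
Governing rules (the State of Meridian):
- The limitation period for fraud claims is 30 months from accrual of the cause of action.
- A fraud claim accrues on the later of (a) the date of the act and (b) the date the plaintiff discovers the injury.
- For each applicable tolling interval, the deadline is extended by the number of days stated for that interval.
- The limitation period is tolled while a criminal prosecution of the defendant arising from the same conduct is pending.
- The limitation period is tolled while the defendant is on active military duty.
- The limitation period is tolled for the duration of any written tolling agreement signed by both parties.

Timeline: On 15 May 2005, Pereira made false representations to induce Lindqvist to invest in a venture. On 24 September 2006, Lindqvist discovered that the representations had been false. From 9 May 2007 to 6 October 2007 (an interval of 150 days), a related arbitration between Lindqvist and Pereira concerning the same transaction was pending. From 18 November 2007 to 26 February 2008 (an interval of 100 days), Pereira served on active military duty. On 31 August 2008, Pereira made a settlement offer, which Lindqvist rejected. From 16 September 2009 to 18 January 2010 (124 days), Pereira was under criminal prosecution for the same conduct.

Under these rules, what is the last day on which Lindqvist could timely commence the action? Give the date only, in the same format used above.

2 July 2009

Because discovery on 24 September 2006 post-dates the 15 May 2005 act, accrual under the later-of rule falls on 24 September 2006.
30 months from 24 September 2006 is 24 March 2009.
The period was tolled for 100 days by the defendant's active military service (18 November 2007 to 26 February 2008), pushing the deadline to 2 July 2009.
The pending criminal prosecution from 16 September 2009 to 18 January 2010 began after the period had already run on 2 July 2009, so it has no tolling effect.
The pending related arbitration from 9 May 2007 to 6 October 2007 does not toll the period, because no stated rule makes a pending arbitration a tolling event.
The other events in the timeline have no effect on the limitation period under the stated rules.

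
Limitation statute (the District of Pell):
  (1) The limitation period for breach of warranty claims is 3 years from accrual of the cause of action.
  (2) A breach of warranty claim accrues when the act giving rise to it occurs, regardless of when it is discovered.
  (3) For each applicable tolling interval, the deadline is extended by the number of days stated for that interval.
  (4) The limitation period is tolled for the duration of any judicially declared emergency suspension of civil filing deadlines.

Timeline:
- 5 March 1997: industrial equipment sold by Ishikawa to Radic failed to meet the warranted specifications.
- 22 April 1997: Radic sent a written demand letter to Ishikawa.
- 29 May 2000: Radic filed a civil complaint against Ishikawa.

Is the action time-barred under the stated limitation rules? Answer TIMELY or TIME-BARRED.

TIME-BARRED

The claim accrued on 5 March 1997, when the wrongful act occurred.
The untolled deadline — 3 years after 5 March 1997 — is 5 March 2000.
None of the other events listed affects the running of the period under the stated rules.
Radic filed on 29 May 2000, after the 5 March 2000 deadline, so the action is time-barred.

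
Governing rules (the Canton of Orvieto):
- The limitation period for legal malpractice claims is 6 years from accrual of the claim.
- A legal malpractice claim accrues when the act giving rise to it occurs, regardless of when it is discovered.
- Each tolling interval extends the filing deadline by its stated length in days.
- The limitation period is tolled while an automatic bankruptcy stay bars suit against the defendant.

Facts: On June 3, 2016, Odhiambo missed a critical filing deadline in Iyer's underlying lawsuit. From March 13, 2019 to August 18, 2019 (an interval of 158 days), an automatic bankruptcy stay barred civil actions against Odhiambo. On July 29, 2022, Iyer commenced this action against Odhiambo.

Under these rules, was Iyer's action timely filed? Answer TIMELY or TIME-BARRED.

The limitation period began to run on June 3, 2016.
The untolled deadline — 6 years after June 3, 2016 — is June 3, 2022.
Because the automatic bankruptcy stay ran from March 13, 2019 to August 18, 2019, the deadline is extended by 158 days to November 8, 2022.
Filing on July 29, 2022 beat the November 8, 2022 deadline — the action is timely.

TIMELY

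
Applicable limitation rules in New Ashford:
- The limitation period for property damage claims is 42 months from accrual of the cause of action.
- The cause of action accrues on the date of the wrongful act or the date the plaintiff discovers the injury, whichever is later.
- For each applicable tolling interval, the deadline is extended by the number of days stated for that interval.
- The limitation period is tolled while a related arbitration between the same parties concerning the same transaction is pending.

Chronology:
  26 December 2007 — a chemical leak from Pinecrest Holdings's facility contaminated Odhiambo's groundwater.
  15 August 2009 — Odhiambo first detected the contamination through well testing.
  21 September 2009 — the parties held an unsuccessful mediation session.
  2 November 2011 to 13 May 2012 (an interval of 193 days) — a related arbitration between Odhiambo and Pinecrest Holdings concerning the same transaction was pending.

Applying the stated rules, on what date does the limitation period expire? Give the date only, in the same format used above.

27 August 2013

Because discovery on 15 August 2009 post-dates the 26 December 2007 act, accrual under the later-of rule falls on 15 August 2009.
42 months from 15 August 2009 is 15 February 2013.
Because the pending related arbitration ran from 2 November 2011 to 13 May 2012, the deadline is extended by 193 days to 27 August 2013.
None of the other events listed affects the running of the period under the stated rules.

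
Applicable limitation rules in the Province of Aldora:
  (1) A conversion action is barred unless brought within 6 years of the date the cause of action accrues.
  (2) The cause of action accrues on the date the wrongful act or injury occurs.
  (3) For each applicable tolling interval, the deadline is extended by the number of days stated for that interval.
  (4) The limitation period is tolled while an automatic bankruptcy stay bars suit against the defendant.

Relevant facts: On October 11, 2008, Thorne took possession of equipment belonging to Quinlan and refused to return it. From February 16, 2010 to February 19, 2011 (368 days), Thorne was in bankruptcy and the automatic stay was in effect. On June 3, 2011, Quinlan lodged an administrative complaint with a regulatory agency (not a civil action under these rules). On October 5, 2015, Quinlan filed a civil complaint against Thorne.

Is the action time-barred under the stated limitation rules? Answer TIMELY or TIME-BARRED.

The limitation period began to run on October 11, 2008.
The untolled deadline — 6 years after October 11, 2008 — is October 11, 2014.
The automatic bankruptcy stay from February 16, 2010 to February 19, 2011 tolled the period for 368 days, extending the deadline to October 14, 2015.
None of the other events listed affects the running of the period under the stated rules.
Quinlan filed on October 5, 2015, before the October 14, 2015 deadline, so the action is timely.

TIMELY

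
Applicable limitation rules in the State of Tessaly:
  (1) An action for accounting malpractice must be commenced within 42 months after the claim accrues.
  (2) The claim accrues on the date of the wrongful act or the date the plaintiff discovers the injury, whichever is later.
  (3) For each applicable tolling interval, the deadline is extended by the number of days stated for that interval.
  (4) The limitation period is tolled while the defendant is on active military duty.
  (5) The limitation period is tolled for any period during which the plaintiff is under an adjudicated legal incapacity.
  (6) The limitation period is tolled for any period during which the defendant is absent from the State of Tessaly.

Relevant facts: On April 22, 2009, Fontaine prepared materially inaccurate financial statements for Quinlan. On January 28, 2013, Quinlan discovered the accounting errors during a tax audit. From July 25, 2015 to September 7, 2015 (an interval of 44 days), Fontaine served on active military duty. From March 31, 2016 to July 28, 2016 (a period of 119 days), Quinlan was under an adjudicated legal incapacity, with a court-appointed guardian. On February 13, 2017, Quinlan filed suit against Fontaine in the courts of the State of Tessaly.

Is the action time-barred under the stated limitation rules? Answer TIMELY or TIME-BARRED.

The claim accrued on January 28, 2013 — the later of the April 22, 2009 act and the January 28, 2013 discovery.
The untolled deadline — 42 months after January 28, 2013 — is July 28, 2016.
Because the defendant's active military service ran from July 25, 2015 to September 7, 2015, the deadline is extended by 44 days to September 10, 2016.
The plaintiff's legal incapacity from March 31, 2016 to July 28, 2016 tolled the period for 119 days, extending the deadline to January 7, 2017.
The February 13, 2017 filing falls after the January 7, 2017 deadline; the claim is time-barred.

TIME-BARRED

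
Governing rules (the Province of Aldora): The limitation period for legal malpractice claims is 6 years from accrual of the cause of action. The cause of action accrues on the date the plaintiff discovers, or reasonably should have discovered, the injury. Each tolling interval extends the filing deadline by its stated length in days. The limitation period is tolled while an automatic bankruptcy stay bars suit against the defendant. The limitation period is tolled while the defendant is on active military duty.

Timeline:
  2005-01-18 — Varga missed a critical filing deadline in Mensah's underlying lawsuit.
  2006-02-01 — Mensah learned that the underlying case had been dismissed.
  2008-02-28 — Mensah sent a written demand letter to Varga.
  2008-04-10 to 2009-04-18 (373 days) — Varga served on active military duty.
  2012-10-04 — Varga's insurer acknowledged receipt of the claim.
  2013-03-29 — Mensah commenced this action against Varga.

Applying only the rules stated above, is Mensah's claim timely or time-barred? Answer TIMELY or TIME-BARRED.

Under the discovery rule, the claim accrued on 2006-02-01, when Mensah discovered the injury — not on the 2005-01-18 date of the underlying act.
6 years from 2006-02-01 is 2012-02-01.
Because the defendant's active military service ran from 2008-04-10 to 2009-04-18, the deadline is extended by 373 days to 2013-02-08.
The other events in the timeline have no effect on the limitation period under the stated rules.
Mensah filed on 2013-03-29, after the 2013-02-08 deadline, so the action is time-barred.

TIME-BARRED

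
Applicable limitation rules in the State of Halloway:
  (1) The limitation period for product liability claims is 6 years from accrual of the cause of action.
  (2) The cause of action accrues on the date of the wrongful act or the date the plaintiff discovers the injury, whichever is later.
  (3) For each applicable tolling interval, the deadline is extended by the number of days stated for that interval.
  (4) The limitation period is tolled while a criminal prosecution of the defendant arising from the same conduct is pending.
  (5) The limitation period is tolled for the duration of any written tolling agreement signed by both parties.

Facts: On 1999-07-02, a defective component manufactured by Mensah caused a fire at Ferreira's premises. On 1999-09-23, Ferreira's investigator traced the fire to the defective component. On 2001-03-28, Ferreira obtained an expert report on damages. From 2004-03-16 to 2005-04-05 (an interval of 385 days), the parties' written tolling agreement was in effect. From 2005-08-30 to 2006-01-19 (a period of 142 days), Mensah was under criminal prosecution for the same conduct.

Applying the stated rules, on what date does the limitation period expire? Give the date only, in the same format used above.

Because discovery on 1999-09-23 post-dates the 1999-07-02 act, accrual under the later-of rule falls on 1999-09-23.
Adding the 6 years base period to 1999-09-23 gives a deadline of 2005-09-23, before any tolling.
The period was tolled for 385 days by the written tolling agreement (2004-03-16 to 2005-04-05), pushing the deadline to 2006-10-13.
The period was tolled for 142 days by the pending criminal prosecution (2005-08-30 to 2006-01-19), pushing the deadline to 2007-03-04.
The other events in the timeline have no effect on the limitation period under the stated rules.

2007-03-04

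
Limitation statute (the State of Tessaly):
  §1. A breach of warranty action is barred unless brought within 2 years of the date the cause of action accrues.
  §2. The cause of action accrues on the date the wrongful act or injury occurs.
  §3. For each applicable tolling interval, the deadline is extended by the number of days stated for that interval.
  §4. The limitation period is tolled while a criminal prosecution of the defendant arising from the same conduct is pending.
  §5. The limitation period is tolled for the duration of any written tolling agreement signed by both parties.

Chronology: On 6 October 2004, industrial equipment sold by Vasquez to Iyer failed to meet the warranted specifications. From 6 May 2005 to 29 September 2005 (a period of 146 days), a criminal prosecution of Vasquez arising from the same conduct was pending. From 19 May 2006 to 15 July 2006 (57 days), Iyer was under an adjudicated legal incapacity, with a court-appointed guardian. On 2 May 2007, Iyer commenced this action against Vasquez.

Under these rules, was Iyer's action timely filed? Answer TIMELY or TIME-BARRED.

The limitation period began to run on 6 October 2004.
The untolled deadline — 2 years after 6 October 2004 — is 6 October 2006.
The period was tolled for 146 days by the pending criminal prosecution (6 May 2005 to 29 September 2005), pushing the deadline to 1 March 2007.
No stated provision tolls the period for the plaintiff's incapacity, so the interval from 19 May 2006 to 15 July 2006 has no effect on the deadline.
Filing on 2 May 2007 missed the 1 March 2007 deadline — the action is time-barred.

TIME-BARRED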